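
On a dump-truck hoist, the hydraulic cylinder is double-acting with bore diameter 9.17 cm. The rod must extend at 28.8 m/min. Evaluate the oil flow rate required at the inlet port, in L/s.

Q ≈ 3.17 L/s

Cap-side area A_cap = π/4 × (9.17 cm)² = 66.04 cm^2
Q = A × v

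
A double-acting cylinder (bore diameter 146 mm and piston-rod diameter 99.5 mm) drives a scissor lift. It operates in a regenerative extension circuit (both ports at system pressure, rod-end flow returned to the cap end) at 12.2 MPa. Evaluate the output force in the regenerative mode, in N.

F ≈ 94900 N

With equal pressure on both faces, forces on the annular region cancel; the net push is pressure × rod cross-section.
Rod cross-section A_rod = π/4 × (99.5 mm)² = 7776 mm^2
F = P × A_rod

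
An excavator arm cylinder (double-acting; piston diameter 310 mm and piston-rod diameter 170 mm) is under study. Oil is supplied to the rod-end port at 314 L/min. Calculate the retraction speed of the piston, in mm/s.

v ≈ 99.2 mm/s

Rod-side annular area A_ann = π/4 × (310² − 170²) = 52780 mm^2
Flow into the rod-end port fills the annular volume.
v = Q / A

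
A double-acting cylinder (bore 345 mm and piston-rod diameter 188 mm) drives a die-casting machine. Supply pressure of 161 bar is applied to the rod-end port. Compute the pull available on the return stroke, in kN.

F ≈ 1060 kN

Rod-side annular area A_ann = π/4 × (345² − 188²) = 65720 mm^2
On retraction the pressure acts on the annular area (bore minus rod).
F = P × A_ann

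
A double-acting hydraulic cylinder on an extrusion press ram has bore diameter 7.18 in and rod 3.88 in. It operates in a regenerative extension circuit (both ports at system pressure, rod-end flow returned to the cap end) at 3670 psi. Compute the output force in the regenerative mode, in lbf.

F ≈ 43400 lbf

With equal pressure on both faces, forces on the annular region cancel; the net push is pressure × rod cross-section.
Rod cross-section A_rod = π/4 × (3.88 in)² = 11.82 in^2
F = P × A_rod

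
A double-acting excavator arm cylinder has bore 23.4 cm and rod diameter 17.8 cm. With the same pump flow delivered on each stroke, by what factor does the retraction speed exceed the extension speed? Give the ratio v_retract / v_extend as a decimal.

Cap-side area A_cap = π/4 × (23.4 cm)² = 430.1 cm^2
Rod-side annular area A_ann = π/4 × (23.4² − 17.8²) = 181.2 cm^2
For equal Q, v ∝ 1/A, so v_ret/v_ext = A_cap/A_ann.

v_ret/v_ext ≈ 2.37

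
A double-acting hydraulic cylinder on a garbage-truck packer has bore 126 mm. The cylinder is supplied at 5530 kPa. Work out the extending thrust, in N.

Cap-side area A_cap = π/4 × (126 mm)² = 12470 mm^2
F = P × A_cap = 5530 kPa × A_cap

F ≈ 69000 N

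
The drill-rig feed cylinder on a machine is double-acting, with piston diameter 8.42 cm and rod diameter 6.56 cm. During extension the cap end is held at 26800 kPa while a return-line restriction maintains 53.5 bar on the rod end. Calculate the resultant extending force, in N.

Cap-side area A_cap = π/4 × (8.42 cm)² = 55.68 cm^2
Rod-side annular area A_ann = π/4 × (8.42² − 6.56²) = 21.88 cm^2
Net thrust = P_cap·A_cap − P_rod·A_ann = 1.492e5 N − 11710 N

F ≈ 1.38e5 N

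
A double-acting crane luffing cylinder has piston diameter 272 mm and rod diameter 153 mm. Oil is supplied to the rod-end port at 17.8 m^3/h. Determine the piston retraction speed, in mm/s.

Rod-side annular area A_ann = π/4 × (272² − 153²) = 39720 mm^2
Flow into the rod-end port fills the annular volume.
v = Q / A

v ≈ 124 mm/s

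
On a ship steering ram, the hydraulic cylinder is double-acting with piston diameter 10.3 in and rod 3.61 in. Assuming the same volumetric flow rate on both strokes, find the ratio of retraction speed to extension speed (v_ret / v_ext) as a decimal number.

Cap-side area A_cap = π/4 × (10.3 in)² = 83.32 in^2
Rod-side annular area A_ann = π/4 × (10.3² − 3.61²) = 73.09 in^2
For equal Q, v ∝ 1/A, so v_ret/v_ext = A_cap/A_ann.

v_ret/v_ext ≈ 1.14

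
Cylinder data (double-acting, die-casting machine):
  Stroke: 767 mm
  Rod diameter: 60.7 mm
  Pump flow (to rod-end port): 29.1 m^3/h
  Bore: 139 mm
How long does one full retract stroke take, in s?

t ≈ 1.17 s

Rod-side annular area A_ann = π/4 × (139² − 60.7²) = 12280 mm^2
Swept volume V = A × L; t = V / Q = A·L / Q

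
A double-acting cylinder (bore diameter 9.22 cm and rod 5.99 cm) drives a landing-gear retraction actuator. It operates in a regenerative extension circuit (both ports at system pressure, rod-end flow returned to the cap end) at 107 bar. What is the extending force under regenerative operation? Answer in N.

F ≈ 30200 N

With equal pressure on both faces, forces on the annular region cancel; the net push is pressure × rod cross-section.
Rod cross-section A_rod = π/4 × (5.99 cm)² = 28.18 cm^2
F = P × A_rod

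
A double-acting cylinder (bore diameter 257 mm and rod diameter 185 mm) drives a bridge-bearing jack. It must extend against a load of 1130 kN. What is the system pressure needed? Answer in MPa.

P ≈ 21.8 MPa

Cap-side area A_cap = π/4 × (257 mm)² = 51870 mm^2
P = F / A = 1130 kN / A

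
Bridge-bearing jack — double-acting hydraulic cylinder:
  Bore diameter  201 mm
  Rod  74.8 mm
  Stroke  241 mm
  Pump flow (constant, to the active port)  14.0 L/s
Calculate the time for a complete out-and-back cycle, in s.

t ≈ 1.02 s

Cap-side area A_cap = π/4 × (201 mm)² = 31730 mm^2
Rod-side annular area A_ann = π/4 × (201² − 74.8²) = 27340 mm^2
t_ext = A_cap·L/Q = 0.5462 s
t_ret = A_ann·L/Q = 0.4706 s
t_cycle = t_ext + t_ret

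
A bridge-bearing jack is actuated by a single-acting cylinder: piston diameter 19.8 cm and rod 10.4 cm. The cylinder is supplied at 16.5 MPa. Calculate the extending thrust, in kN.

F ≈ 508 kN

Cap-side area A_cap = π/4 × (19.8 cm)² = 307.9 cm^2
F = P × A_cap = 16.5 MPa × A_cap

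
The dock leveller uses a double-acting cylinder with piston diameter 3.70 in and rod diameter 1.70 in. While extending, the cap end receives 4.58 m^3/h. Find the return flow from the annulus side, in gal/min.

Q_out ≈ 15.9 gal/min

Cap-side area A_cap = π/4 × (3.70 in)² = 10.75 in^2
Rod-side annular area A_ann = π/4 × (3.70² − 1.70²) = 8.482 in^2
Piston speed v = Q_in/A_cap; rod-end outflow Q_out = v × A_ann = Q_in × A_ann/A_cap.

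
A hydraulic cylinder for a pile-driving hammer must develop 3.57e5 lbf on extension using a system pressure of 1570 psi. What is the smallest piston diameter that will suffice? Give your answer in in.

Extension force acts on the full piston face: F = P × (π/4)D².
D = √(4F / (πP)) = √(4 × 3.57e5 lbf / (π × 1570 psi))

D ≈ 17.0 in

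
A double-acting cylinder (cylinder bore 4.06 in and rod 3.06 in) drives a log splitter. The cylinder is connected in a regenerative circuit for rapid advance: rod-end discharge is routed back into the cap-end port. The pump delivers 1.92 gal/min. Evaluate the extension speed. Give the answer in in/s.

In regeneration the rod-end outflow joins the pump flow into the cap end, so the net volume the pump must supply per unit advance equals the rod cross-section area.
Rod cross-section A_rod = π/4 × (3.06 in)² = 7.354 in^2
v = Q_pump / A_rod

v ≈ 1.01 in/s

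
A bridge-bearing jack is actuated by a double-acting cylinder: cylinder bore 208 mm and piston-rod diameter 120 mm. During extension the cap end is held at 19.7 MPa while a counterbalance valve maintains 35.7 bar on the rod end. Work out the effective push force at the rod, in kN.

Cap-side area A_cap = π/4 × (208 mm)² = 33980 mm^2
Rod-side annular area A_ann = π/4 × (208² − 120²) = 22670 mm^2
Net thrust = P_cap·A_cap − P_rod·A_ann = 669.4 kN − 80.93 kN

F ≈ 588 kN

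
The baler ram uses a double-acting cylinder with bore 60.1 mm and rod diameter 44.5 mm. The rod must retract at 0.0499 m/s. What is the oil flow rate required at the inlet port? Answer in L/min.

Rod-side annular area A_ann = π/4 × (60.1² − 44.5²) = 1282 mm^2
Q = A × v

Q ≈ 3.84 L/min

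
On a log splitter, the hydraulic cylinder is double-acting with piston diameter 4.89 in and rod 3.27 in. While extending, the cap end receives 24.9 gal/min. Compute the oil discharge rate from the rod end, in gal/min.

Cap-side area A_cap = π/4 × (4.89 in)² = 18.78 in^2
Rod-side annular area A_ann = π/4 × (4.89² − 3.27²) = 10.38 in^2
Piston speed v = Q_in/A_cap; rod-end outflow Q_out = v × A_ann = Q_in × A_ann/A_cap.

Q_out ≈ 13.8 gal/min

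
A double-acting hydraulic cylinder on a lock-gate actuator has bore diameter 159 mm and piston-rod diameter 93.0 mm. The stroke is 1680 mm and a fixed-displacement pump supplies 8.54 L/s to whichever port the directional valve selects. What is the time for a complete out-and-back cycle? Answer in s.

Cap-side area A_cap = π/4 × (159 mm)² = 19860 mm^2
Rod-side annular area A_ann = π/4 × (159² − 93.0²) = 13060 mm^2
t_ext = A_cap·L/Q = 3.906 s
t_ret = A_ann·L/Q = 2.570 s
t_cycle = t_ext + t_ret

t ≈ 6.48 s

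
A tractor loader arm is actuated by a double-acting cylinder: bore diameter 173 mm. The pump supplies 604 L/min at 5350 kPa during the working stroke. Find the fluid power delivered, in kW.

Hydraulic power = P × Q

W ≈ 53.9 kW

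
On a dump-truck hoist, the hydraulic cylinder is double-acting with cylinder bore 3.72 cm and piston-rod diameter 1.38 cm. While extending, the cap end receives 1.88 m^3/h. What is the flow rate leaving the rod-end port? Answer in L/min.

Cap-side area A_cap = π/4 × (3.72 cm)² = 10.87 cm^2
Rod-side annular area A_ann = π/4 × (3.72² − 1.38²) = 9.373 cm^2
Piston speed v = Q_in/A_cap; rod-end outflow Q_out = v × A_ann = Q_in × A_ann/A_cap.

Q_out ≈ 27.0 L/min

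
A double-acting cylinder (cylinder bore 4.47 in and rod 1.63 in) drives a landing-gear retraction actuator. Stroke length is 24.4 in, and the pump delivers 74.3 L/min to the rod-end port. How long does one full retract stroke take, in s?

Rod-side annular area A_ann = π/4 × (4.47² − 1.63²) = 13.61 in^2
Swept volume V = A × L; t = V / Q = A·L / Q

t ≈ 4.39 s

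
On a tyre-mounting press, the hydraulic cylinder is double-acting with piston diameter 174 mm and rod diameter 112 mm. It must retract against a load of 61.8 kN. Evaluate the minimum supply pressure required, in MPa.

P ≈ 4.44 MPa

Rod-side annular area A_ann = π/4 × (174² − 112²) = 13930 mm^2
Retraction: pressure acts on the annular area.
P = F / A = 61.8 kN / A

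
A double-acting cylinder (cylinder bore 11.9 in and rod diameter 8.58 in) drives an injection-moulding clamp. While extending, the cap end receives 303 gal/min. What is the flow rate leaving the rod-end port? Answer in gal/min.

Q_out ≈ 145 gal/min

Cap-side area A_cap = π/4 × (11.9 in)² = 111.2 in^2
Rod-side annular area A_ann = π/4 × (11.9² − 8.58²) = 53.40 in^2
Piston speed v = Q_in/A_cap; rod-end outflow Q_out = v × A_ann = Q_in × A_ann/A_cap.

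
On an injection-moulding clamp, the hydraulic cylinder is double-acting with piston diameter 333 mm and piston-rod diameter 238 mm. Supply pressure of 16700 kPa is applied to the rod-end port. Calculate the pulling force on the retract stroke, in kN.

Rod-side annular area A_ann = π/4 × (333² − 238²) = 42600 mm^2
On retraction the pressure acts on the annular area (bore minus rod).
F = P × A_ann

F ≈ 711 kN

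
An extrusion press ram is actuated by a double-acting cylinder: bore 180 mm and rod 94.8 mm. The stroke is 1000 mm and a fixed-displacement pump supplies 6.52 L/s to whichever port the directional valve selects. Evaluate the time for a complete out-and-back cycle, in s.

t ≈ 6.72 s

Cap-side area A_cap = π/4 × (180 mm)² = 25450 mm^2
Rod-side annular area A_ann = π/4 × (180² − 94.8²) = 18390 mm^2
t_ext = A_cap·L/Q = 3.903 s
t_ret = A_ann·L/Q = 2.820 s
t_cycle = t_ext + t_ret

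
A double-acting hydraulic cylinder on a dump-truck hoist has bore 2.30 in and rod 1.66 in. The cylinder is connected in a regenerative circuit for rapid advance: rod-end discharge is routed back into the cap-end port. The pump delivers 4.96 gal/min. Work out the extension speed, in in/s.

v ≈ 8.82 in/s

In regeneration the rod-end outflow joins the pump flow into the cap end, so the net volume the pump must supply per unit advance equals the rod cross-section area.
Rod cross-section A_rod = π/4 × (1.66 in)² = 2.164 in^2
v = Q_pump / A_rod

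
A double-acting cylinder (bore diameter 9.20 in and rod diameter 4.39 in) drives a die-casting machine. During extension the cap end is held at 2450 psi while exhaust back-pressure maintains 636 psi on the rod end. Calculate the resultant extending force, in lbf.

Cap-side area A_cap = π/4 × (9.20 in)² = 66.48 in^2
Rod-side annular area A_ann = π/4 × (9.20² − 4.39²) = 51.34 in^2
Net thrust = P_cap·A_cap − P_rod·A_ann = 1.629e5 lbf − 32650 lbf

F ≈ 1.30e5 lbf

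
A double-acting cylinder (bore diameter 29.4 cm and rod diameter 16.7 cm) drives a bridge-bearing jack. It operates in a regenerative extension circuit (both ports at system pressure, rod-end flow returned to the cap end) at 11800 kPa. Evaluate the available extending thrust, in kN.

With equal pressure on both faces, forces on the annular region cancel; the net push is pressure × rod cross-section.
Rod cross-section A_rod = π/4 × (16.7 cm)² = 219.0 cm^2
F = P × A_rod

F ≈ 258 kN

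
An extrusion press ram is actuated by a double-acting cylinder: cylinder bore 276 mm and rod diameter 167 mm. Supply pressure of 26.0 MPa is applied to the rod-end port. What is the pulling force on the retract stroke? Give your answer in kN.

F ≈ 986 kN

Rod-side annular area A_ann = π/4 × (276² − 167²) = 37920 mm^2
On retraction the pressure acts on the annular area (bore minus rod).
F = P × A_ann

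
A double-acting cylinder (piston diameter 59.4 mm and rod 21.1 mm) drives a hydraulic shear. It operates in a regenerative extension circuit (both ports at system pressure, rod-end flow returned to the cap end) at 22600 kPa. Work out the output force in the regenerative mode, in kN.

With equal pressure on both faces, forces on the annular region cancel; the net push is pressure × rod cross-section.
Rod cross-section A_rod = π/4 × (21.1 mm)² = 349.7 mm^2
F = P × A_rod

F ≈ 7.90 kN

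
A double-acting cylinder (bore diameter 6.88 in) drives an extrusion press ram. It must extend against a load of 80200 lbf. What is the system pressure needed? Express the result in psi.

Cap-side area A_cap = π/4 × (6.88 in)² = 37.18 in^2
P = F / A = 80200 lbf / A

P ≈ 2160 psi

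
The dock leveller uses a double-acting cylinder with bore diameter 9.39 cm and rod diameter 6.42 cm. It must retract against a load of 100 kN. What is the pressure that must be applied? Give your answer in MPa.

P ≈ 27.1 MPa

Rod-side annular area A_ann = π/4 × (9.39² − 6.42²) = 36.88 cm^2
Retraction: pressure acts on the annular area.
P = F / A = 100 kN / A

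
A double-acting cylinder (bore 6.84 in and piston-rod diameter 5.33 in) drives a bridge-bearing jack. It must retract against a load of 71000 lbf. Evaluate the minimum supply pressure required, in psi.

P ≈ 4920 psi

Rod-side annular area A_ann = π/4 × (6.84² − 5.33²) = 14.43 in^2
Retraction: pressure acts on the annular area.
P = F / A = 71000 lbf / A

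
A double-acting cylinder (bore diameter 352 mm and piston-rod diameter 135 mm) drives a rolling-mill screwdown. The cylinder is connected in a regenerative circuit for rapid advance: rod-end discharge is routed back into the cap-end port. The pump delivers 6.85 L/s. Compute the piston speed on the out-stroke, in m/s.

In regeneration the rod-end outflow joins the pump flow into the cap end, so the net volume the pump must supply per unit advance equals the rod cross-section area.
Rod cross-section A_rod = π/4 × (135 mm)² = 14310 mm^2
v = Q_pump / A_rod

v ≈ 0.479 m/s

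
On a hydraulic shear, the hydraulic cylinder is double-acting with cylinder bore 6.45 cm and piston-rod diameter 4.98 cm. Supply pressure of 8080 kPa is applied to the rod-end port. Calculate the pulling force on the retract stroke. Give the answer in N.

F ≈ 10700 N

Rod-side annular area A_ann = π/4 × (6.45² − 4.98²) = 13.20 cm^2
On retraction the pressure acts on the annular area (bore minus rod).
F = P × A_ann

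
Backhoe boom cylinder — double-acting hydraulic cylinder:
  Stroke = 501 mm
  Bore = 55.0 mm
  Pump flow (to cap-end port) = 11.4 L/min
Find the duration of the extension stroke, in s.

t ≈ 6.26 s

Cap-side area A_cap = π/4 × (55.0 mm)² = 2376 mm^2
Swept volume V = A × L; t = V / Q = A·L / Q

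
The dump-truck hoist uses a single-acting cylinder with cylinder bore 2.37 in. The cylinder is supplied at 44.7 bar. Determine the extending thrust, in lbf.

Cap-side area A_cap = π/4 × (2.37 in)² = 4.412 in^2
F = P × A_cap = 44.7 bar × A_cap

F ≈ 2860 lbf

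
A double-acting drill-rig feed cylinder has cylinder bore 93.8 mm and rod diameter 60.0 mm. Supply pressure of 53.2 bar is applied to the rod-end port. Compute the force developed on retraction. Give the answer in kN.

Rod-side annular area A_ann = π/4 × (93.8² − 60.0²) = 4083 mm^2
On retraction the pressure acts on the annular area (bore minus rod).
F = P × A_ann

F ≈ 21.7 kN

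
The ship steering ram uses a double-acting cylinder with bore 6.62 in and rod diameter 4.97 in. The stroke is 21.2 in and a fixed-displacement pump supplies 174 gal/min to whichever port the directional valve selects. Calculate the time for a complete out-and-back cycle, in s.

Cap-side area A_cap = π/4 × (6.62 in)² = 34.42 in^2
Rod-side annular area A_ann = π/4 × (6.62² − 4.97²) = 15.02 in^2
t_ext = A_cap·L/Q = 1.089 s
t_ret = A_ann·L/Q = 0.4753 s
t_cycle = t_ext + t_ret

t ≈ 1.56 s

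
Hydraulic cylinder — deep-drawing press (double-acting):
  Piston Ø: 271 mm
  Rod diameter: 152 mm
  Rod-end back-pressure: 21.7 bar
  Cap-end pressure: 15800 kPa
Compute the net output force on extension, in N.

F ≈ 8.26e5 N

Cap-side area A_cap = π/4 × (271 mm)² = 57680 mm^2
Rod-side annular area A_ann = π/4 × (271² − 152²) = 39530 mm^2
Net thrust = P_cap·A_cap − P_rod·A_ann = 9.114e5 N − 85790 N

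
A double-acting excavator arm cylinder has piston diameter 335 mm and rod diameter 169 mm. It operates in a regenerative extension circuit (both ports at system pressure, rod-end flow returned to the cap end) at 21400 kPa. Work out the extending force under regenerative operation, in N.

F ≈ 4.80e5 N

With equal pressure on both faces, forces on the annular region cancel; the net push is pressure × rod cross-section.
Rod cross-section A_rod = π/4 × (169 mm)² = 22430 mm^2
F = P × A_rod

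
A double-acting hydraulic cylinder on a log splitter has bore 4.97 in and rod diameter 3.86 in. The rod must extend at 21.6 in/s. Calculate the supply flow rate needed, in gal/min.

Cap-side area A_cap = π/4 × (4.97 in)² = 19.40 in^2
Q = A × v

Q ≈ 109 gal/min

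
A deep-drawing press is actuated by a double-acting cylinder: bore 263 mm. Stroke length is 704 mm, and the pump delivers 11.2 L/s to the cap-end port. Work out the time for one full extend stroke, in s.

Cap-side area A_cap = π/4 × (263 mm)² = 54330 mm^2
Swept volume V = A × L; t = V / Q = A·L / Q

t ≈ 3.41 s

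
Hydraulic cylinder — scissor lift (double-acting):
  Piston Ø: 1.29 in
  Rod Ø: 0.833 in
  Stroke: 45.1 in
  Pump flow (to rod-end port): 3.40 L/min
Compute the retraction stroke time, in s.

t ≈ 9.94 s

Rod-side annular area A_ann = π/4 × (1.29² − 0.833²) = 0.7620 in^2
Swept volume V = A × L; t = V / Q = A·L / Q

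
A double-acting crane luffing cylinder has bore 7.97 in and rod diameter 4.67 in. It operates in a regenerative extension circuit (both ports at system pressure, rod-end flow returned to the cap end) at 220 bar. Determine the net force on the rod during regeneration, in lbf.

F ≈ 54700 lbf

With equal pressure on both faces, forces on the annular region cancel; the net push is pressure × rod cross-section.
Rod cross-section A_rod = π/4 × (4.67 in)² = 17.13 in^2
F = P × A_rod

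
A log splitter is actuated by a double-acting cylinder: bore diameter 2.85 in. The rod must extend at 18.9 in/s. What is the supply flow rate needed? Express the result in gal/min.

Cap-side area A_cap = π/4 × (2.85 in)² = 6.379 in^2
Q = A × v

Q ≈ 31.3 gal/min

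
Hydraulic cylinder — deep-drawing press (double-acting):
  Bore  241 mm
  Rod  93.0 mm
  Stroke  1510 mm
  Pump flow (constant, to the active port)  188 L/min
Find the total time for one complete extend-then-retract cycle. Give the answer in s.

Cap-side area A_cap = π/4 × (241 mm)² = 45620 mm^2
Rod-side annular area A_ann = π/4 × (241² − 93.0²) = 38820 mm^2
t_ext = A_cap·L/Q = 21.98 s
t_ret = A_ann·L/Q = 18.71 s
t_cycle = t_ext + t_ret

t ≈ 40.7 s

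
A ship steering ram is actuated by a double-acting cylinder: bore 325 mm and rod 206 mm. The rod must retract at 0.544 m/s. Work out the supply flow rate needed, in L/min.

Q ≈ 1620 L/min

Rod-side annular area A_ann = π/4 × (325² − 206²) = 49630 mm^2
Q = A × v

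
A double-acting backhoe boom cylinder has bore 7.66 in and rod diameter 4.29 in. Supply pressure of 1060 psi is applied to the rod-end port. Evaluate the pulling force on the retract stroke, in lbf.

Rod-side annular area A_ann = π/4 × (7.66² − 4.29²) = 31.63 in^2
On retraction the pressure acts on the annular area (bore minus rod).
F = P × A_ann

F ≈ 33500 lbf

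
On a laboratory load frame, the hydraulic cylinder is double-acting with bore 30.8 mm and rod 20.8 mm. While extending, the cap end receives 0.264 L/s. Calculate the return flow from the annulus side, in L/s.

Cap-side area A_cap = π/4 × (30.8 mm)² = 745.1 mm^2
Rod-side annular area A_ann = π/4 × (30.8² − 20.8²) = 405.3 mm^2
Piston speed v = Q_in/A_cap; rod-end outflow Q_out = v × A_ann = Q_in × A_ann/A_cap.

Q_out ≈ 0.144 L/s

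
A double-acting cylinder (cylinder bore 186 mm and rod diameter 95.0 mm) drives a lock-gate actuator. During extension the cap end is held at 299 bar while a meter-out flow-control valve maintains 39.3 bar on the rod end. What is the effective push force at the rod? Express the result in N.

Cap-side area A_cap = π/4 × (186 mm)² = 27170 mm^2
Rod-side annular area A_ann = π/4 × (186² − 95.0²) = 20080 mm^2
Net thrust = P_cap·A_cap − P_rod·A_ann = 8.124e5 N − 78930 N

F ≈ 7.34e5 N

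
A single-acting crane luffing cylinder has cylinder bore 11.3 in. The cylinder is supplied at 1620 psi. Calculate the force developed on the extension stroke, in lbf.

F ≈ 1.62e5 lbf

Cap-side area A_cap = π/4 × (11.3 in)² = 100.3 in^2
F = P × A_cap = 1620 psi × A_cap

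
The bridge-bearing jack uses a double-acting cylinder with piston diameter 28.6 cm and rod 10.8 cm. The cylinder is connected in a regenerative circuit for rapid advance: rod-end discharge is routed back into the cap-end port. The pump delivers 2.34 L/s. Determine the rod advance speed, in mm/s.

In regeneration the rod-end outflow joins the pump flow into the cap end, so the net volume the pump must supply per unit advance equals the rod cross-section area.
Rod cross-section A_rod = π/4 × (10.8 cm)² = 91.61 cm^2
v = Q_pump / A_rod

v ≈ 255 mm/s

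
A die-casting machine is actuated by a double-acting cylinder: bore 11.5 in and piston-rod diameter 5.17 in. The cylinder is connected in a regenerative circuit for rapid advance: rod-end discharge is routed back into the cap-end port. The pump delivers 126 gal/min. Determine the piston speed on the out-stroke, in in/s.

In regeneration the rod-end outflow joins the pump flow into the cap end, so the net volume the pump must supply per unit advance equals the rod cross-section area.
Rod cross-section A_rod = π/4 × (5.17 in)² = 20.99 in^2
v = Q_pump / A_rod

v ≈ 23.1 in/s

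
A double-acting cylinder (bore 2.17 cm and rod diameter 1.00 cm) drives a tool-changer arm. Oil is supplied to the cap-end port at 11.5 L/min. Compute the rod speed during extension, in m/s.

v ≈ 0.518 m/s

Cap-side area A_cap = π/4 × (2.17 cm)² = 3.698 cm^2
v = Q / A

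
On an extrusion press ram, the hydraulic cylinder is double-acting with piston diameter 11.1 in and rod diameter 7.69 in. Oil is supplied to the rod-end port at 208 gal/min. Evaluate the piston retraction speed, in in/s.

v ≈ 15.9 in/s

Rod-side annular area A_ann = π/4 × (11.1² − 7.69²) = 50.32 in^2
Flow into the rod-end port fills the annular volume.
v = Q / A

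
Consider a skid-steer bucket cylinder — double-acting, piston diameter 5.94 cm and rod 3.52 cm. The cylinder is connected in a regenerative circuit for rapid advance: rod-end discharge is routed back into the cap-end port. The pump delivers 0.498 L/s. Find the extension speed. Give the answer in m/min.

In regeneration the rod-end outflow joins the pump flow into the cap end, so the net volume the pump must supply per unit advance equals the rod cross-section area.
Rod cross-section A_rod = π/4 × (3.52 cm)² = 9.731 cm^2
v = Q_pump / A_rod

v ≈ 30.7 m/min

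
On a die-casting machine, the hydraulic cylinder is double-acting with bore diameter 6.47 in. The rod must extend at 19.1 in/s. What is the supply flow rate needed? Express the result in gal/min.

Q ≈ 163 gal/min

Cap-side area A_cap = π/4 × (6.47 in)² = 32.88 in^2
Q = A × v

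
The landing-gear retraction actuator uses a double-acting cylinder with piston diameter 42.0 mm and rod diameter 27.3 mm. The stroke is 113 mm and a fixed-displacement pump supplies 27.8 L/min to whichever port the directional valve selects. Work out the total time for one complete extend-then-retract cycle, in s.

Cap-side area A_cap = π/4 × (42.0 mm)² = 1385 mm^2
Rod-side annular area A_ann = π/4 × (42.0² − 27.3²) = 800.1 mm^2
t_ext = A_cap·L/Q = 0.3379 s
t_ret = A_ann·L/Q = 0.1951 s
t_cycle = t_ext + t_ret

t ≈ 0.533 s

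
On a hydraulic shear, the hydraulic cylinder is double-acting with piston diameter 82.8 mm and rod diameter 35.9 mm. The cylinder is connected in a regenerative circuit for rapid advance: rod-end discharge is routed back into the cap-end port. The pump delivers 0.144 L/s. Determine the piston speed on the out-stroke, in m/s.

In regeneration the rod-end outflow joins the pump flow into the cap end, so the net volume the pump must supply per unit advance equals the rod cross-section area.
Rod cross-section A_rod = π/4 × (35.9 mm)² = 1012 mm^2
v = Q_pump / A_rod

v ≈ 0.142 m/s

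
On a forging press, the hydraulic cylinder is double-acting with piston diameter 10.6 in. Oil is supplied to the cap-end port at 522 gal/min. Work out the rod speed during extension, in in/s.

Cap-side area A_cap = π/4 × (10.6 in)² = 88.25 in^2
v = Q / A

v ≈ 22.8 in/s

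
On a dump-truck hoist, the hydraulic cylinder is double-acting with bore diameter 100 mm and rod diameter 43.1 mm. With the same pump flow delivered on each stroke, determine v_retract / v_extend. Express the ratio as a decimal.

v_ret/v_ext ≈ 1.23

Cap-side area A_cap = π/4 × (100 mm)² = 7854 mm^2
Rod-side annular area A_ann = π/4 × (100² − 43.1²) = 6395 mm^2
For equal Q, v ∝ 1/A, so v_ret/v_ext = A_cap/A_ann.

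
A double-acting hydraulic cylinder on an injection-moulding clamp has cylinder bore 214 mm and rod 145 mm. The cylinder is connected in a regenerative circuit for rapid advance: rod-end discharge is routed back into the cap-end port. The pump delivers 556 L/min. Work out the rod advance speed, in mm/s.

v ≈ 561 mm/s

In regeneration the rod-end outflow joins the pump flow into the cap end, so the net volume the pump must supply per unit advance equals the rod cross-section area.
Rod cross-section A_rod = π/4 × (145 mm)² = 16510 mm^2
v = Q_pump / A_rod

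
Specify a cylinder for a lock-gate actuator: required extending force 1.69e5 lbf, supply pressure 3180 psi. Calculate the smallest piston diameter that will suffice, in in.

D ≈ 8.23 in

Extension force acts on the full piston face: F = P × (π/4)D².
D = √(4F / (πP)) = √(4 × 1.69e5 lbf / (π × 3180 psi))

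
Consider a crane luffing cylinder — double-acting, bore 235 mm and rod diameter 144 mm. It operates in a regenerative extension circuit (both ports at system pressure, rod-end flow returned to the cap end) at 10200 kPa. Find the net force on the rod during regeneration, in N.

F ≈ 1.66e5 N

With equal pressure on both faces, forces on the annular region cancel; the net push is pressure × rod cross-section.
Rod cross-section A_rod = π/4 × (144 mm)² = 16290 mm^2
F = P × A_rod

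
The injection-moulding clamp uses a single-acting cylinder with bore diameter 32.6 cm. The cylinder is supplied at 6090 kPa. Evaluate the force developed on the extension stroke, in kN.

Cap-side area A_cap = π/4 × (32.6 cm)² = 834.7 cm^2
F = P × A_cap = 6090 kPa × A_cap

F ≈ 508 kN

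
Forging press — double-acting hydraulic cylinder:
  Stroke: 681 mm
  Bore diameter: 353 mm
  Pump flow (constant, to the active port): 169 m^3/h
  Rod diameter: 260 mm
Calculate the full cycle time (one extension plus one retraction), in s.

Cap-side area A_cap = π/4 × (353 mm)² = 97870 mm^2
Rod-side annular area A_ann = π/4 × (353² − 260²) = 44770 mm^2
t_ext = A_cap·L/Q = 1.420 s
t_ret = A_ann·L/Q = 0.6495 s
t_cycle = t_ext + t_ret

t ≈ 2.07 s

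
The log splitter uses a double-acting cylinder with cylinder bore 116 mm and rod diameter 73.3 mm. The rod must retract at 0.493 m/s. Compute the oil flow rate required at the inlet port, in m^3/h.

Rod-side annular area A_ann = π/4 × (116² − 73.3²) = 6348 mm^2
Q = A × v

Q ≈ 11.3 m^3/h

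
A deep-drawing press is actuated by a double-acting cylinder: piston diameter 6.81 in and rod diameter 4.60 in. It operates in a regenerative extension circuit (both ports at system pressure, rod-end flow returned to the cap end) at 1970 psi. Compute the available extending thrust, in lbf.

With equal pressure on both faces, forces on the annular region cancel; the net push is pressure × rod cross-section.
Rod cross-section A_rod = π/4 × (4.60 in)² = 16.62 in^2
F = P × A_rod

F ≈ 32700 lbf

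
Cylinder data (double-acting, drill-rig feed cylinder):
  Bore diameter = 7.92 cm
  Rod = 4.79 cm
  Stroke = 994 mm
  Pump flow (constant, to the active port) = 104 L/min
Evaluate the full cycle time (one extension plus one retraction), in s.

Cap-side area A_cap = π/4 × (7.92 cm)² = 49.27 cm^2
Rod-side annular area A_ann = π/4 × (7.92² − 4.79²) = 31.24 cm^2
t_ext = A_cap·L/Q = 2.825 s
t_ret = A_ann·L/Q = 1.792 s
t_cycle = t_ext + t_ret

t ≈ 4.62 s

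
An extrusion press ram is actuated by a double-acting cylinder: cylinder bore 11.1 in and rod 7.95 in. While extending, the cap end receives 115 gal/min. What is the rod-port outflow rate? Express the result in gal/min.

Q_out ≈ 56.0 gal/min

Cap-side area A_cap = π/4 × (11.1 in)² = 96.77 in^2
Rod-side annular area A_ann = π/4 × (11.1² − 7.95²) = 47.13 in^2
Piston speed v = Q_in/A_cap; rod-end outflow Q_out = v × A_ann = Q_in × A_ann/A_cap.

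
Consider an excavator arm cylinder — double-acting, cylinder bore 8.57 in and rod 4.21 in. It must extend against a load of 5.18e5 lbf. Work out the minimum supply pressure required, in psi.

Cap-side area A_cap = π/4 × (8.57 in)² = 57.68 in^2
P = F / A = 5.18e5 lbf / A

P ≈ 8980 psi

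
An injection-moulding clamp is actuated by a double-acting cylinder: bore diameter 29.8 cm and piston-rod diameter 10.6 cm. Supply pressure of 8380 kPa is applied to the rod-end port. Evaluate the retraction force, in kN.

F ≈ 511 kN

Rod-side annular area A_ann = π/4 × (29.8² − 10.6²) = 609.2 cm^2
On retraction the pressure acts on the annular area (bore minus rod).
F = P × A_ann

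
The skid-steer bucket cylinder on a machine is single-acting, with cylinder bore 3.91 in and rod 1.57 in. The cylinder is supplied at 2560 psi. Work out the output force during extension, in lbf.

F ≈ 30700 lbf

Cap-side area A_cap = π/4 × (3.91 in)² = 12.01 in^2
F = P × A_cap = 2560 psi × A_cap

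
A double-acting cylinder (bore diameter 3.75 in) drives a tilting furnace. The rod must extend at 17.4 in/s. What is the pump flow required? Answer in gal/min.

Cap-side area A_cap = π/4 × (3.75 in)² = 11.04 in^2
Q = A × v

Q ≈ 49.9 gal/min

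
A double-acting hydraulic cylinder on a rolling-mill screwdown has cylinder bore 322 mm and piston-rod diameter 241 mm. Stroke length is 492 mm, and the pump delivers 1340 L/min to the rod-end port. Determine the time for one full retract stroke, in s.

t ≈ 0.789 s

Rod-side annular area A_ann = π/4 × (322² − 241²) = 35820 mm^2
Swept volume V = A × L; t = V / Q = A·L / Q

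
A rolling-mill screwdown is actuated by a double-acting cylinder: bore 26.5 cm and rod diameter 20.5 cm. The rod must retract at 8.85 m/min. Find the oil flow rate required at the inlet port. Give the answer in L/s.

Rod-side annular area A_ann = π/4 × (26.5² − 20.5²) = 221.5 cm^2
Q = A × v

Q ≈ 3.27 L/s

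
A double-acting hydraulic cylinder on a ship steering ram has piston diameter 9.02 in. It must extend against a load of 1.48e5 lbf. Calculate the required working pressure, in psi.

Cap-side area A_cap = π/4 × (9.02 in)² = 63.90 in^2
P = F / A = 1.48e5 lbf / A

P ≈ 2320 psi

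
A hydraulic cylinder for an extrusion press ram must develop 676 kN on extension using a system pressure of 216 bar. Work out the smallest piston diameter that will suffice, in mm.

D ≈ 200 mm

Extension force acts on the full piston face: F = P × (π/4)D².
D = √(4F / (πP)) = √(4 × 676 kN / (π × 216 bar))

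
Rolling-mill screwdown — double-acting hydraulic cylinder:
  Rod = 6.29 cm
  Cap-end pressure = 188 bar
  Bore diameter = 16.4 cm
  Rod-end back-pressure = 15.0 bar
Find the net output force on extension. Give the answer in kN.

Cap-side area A_cap = π/4 × (16.4 cm)² = 211.2 cm^2
Rod-side annular area A_ann = π/4 × (16.4² − 6.29²) = 180.2 cm^2
Net thrust = P_cap·A_cap − P_rod·A_ann = 397.1 kN − 27.03 kN

F ≈ 370 kN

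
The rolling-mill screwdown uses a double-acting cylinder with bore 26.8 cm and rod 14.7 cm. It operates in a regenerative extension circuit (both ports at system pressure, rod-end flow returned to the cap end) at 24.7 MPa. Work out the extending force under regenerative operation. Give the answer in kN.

With equal pressure on both faces, forces on the annular region cancel; the net push is pressure × rod cross-section.
Rod cross-section A_rod = π/4 × (14.7 cm)² = 169.7 cm^2
F = P × A_rod

F ≈ 419 kN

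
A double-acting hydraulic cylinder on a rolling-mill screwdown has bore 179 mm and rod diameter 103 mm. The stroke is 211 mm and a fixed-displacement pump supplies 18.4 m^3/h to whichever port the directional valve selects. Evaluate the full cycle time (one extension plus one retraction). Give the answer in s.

t ≈ 1.73 s

Cap-side area A_cap = π/4 × (179 mm)² = 25160 mm^2
Rod-side annular area A_ann = π/4 × (179² − 103²) = 16830 mm^2
t_ext = A_cap·L/Q = 1.039 s
t_ret = A_ann·L/Q = 0.6949 s
t_cycle = t_ext + t_ret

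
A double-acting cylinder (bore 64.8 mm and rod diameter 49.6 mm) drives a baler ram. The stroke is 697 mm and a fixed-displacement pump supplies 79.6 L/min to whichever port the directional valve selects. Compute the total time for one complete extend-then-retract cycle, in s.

t ≈ 2.45 s

Cap-side area A_cap = π/4 × (64.8 mm)² = 3298 mm^2
Rod-side annular area A_ann = π/4 × (64.8² − 49.6²) = 1366 mm^2
t_ext = A_cap·L/Q = 1.733 s
t_ret = A_ann·L/Q = 0.7175 s
t_cycle = t_ext + t_ret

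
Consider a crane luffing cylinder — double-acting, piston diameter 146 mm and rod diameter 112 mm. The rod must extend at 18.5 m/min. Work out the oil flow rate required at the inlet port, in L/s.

Q ≈ 5.16 L/s

Cap-side area A_cap = π/4 × (146 mm)² = 16740 mm^2
Q = A × v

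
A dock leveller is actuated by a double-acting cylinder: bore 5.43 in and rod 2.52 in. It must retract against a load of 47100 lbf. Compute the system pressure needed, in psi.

Rod-side annular area A_ann = π/4 × (5.43² − 2.52²) = 18.17 in^2
Retraction: pressure acts on the annular area.
P = F / A = 47100 lbf / A

P ≈ 2590 psi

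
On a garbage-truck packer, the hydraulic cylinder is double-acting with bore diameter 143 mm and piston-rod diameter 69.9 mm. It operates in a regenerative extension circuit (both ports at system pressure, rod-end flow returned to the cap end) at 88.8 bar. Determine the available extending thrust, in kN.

F ≈ 34.1 kN

With equal pressure on both faces, forces on the annular region cancel; the net push is pressure × rod cross-section.
Rod cross-section A_rod = π/4 × (69.9 mm)² = 3837 mm^2
F = P × A_rod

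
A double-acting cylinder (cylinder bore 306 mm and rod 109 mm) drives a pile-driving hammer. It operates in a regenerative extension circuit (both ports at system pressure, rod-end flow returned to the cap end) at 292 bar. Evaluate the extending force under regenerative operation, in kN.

With equal pressure on both faces, forces on the annular region cancel; the net push is pressure × rod cross-section.
Rod cross-section A_rod = π/4 × (109 mm)² = 9331 mm^2
F = P × A_rod

F ≈ 272 kN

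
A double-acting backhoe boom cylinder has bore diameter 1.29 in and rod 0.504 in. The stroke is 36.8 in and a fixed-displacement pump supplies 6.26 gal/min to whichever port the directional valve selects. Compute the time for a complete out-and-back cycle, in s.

t ≈ 3.69 s

Cap-side area A_cap = π/4 × (1.29 in)² = 1.307 in^2
Rod-side annular area A_ann = π/4 × (1.29² − 0.504²) = 1.107 in^2
t_ext = A_cap·L/Q = 1.996 s
t_ret = A_ann·L/Q = 1.691 s
t_cycle = t_ext + t_ret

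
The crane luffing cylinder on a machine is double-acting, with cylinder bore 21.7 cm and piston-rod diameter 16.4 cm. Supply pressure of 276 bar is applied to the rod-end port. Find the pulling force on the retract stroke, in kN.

F ≈ 438 kN

Rod-side annular area A_ann = π/4 × (21.7² − 16.4²) = 158.6 cm^2
On retraction the pressure acts on the annular area (bore minus rod).
F = P × A_ann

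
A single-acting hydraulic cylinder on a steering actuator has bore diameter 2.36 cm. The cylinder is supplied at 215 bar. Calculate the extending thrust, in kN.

F ≈ 9.40 kN

Cap-side area A_cap = π/4 × (2.36 cm)² = 4.374 cm^2
F = P × A_cap = 215 bar × A_cap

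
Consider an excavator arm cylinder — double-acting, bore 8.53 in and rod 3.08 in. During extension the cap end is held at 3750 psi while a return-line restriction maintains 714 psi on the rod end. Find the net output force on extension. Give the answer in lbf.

F ≈ 1.79e5 lbf

Cap-side area A_cap = π/4 × (8.53 in)² = 57.15 in^2
Rod-side annular area A_ann = π/4 × (8.53² − 3.08²) = 49.70 in^2
Net thrust = P_cap·A_cap − P_rod·A_ann = 2.143e5 lbf − 35480 lbf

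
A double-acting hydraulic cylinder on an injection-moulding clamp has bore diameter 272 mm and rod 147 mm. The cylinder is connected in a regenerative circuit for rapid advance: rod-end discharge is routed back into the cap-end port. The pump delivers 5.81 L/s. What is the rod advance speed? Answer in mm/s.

v ≈ 342 mm/s

In regeneration the rod-end outflow joins the pump flow into the cap end, so the net volume the pump must supply per unit advance equals the rod cross-section area.
Rod cross-section A_rod = π/4 × (147 mm)² = 16970 mm^2
v = Q_pump / A_rod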